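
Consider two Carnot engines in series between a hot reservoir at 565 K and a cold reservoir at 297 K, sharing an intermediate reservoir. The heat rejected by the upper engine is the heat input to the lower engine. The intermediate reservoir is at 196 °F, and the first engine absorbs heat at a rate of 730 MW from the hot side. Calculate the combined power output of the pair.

Ẇ_total ≈ 346.3 MW

Two reversible stages in series are equivalent to a single Carnot engine between T_H and T_C, so η_total = 1 − T_C/T_H = 1 − 297.00/565.00 = 0.4743.
W_total = η_total · Q_H = 0.4743 × 730 = 346.3 MW.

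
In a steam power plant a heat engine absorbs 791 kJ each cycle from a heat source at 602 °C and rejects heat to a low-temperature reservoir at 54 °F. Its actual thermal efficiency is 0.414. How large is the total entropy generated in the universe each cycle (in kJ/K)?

ΔS_univ ≈ 0.720 kJ/K

T_H = 602 °C → 602 + 273.15 = 875.15 K.
T_C = 54 °F → (54 − 32) × 5/9 = 12.22 °C = 285.37 K.
W = η·Q_H = 0.414 × 791 = 327.5 kJ, so Q_C = Q_H − W = 463.5 kJ.
The hot reservoir loses entropy Q_H/T_H = 791/875.15 = 0.9038 kJ/K; the cold reservoir gains Q_C/T_C = 463.5/285.37 = 1.624 kJ/K.
ΔS_univ = −Q_H/T_H + Q_C/T_C = 0.720 kJ/K (> 0, since η = 0.414 < η_Carnot = 0.674).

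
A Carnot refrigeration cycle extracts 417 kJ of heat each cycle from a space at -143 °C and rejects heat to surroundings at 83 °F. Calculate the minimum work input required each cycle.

W_in ≈ 549 kJ

T_H = 83 °F → (83 − 32) × 5/9 = 28.33 °C = 301.48 K.
T_C = -143 °C → -143 + 273.15 = 130.15 K.
Carnot COP: COP_R = T_C/(T_H − T_C) = 130.15/171.33 = 0.7596.
W = Q_C/COP_R = 417/0.7596 = 549 kJ.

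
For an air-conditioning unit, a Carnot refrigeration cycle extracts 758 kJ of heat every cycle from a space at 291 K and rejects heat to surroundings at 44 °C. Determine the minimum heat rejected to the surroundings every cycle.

Q_H ≈ 826 kJ

T_H = 44 °C → 44 + 273.15 = 317.15 K.
For a reversible cycle Q_H/Q_C = T_H/T_C, so Q_H = Q_C·T_H/T_C = 758 × 317.15/291.00 = 826 kJ.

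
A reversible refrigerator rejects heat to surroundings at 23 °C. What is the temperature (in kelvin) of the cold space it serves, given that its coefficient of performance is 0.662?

T_C ≈ 118 K

T_H = 23 °C → 23 + 273.15 = 296.15 K.
COP_R = T_C/(T_H − T_C) ⇒ T_C = T_H·COP_R/(1 + COP_R) = 296.15 × 0.662/(1 + 0.662) = 118 K.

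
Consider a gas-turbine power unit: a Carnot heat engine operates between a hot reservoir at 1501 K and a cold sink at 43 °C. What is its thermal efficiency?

η ≈ 0.789

T_C = 43 °C → 43 + 273.15 = 316.15 K.
Carnot efficiency: η = 1 − T_C/T_H = 1 − 316.15/1501.00 = 0.789.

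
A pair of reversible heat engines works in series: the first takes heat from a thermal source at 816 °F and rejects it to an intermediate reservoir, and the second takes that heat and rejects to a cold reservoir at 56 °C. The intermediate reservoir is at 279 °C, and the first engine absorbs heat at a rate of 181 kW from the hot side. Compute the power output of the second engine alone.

Ẇ₂ ≈ 57.0 kW

T_H = 816 °F → (816 − 32) × 5/9 = 435.56 °C = 708.71 K.
T_C = 56 °C → 56 + 273.15 = 329.15 K.
T_m = 279 °C → 279 + 273.15 = 552.15 K.
Heat entering the second stage: Q_m = Q_H·(T_m/T_H) = 181 × 552.15/708.71 = 141 kW.
Second-stage efficiency η₂ = 1 − T_C/T_m = 1 − 329.15/552.15 = 0.4039, so W₂ = η₂·Q_m = 57.0 kW.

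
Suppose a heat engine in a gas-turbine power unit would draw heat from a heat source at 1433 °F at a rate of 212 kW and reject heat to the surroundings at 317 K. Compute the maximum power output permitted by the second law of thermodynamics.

Ẇ_max ≈ 148 kW

T_H = 1433 °F → (1433 − 32) × 5/9 = 778.33 °C = 1051.48 K.
The upper bound on efficiency is η_max = 1 − T_C/T_H = 1 − 317.00/1051.48 = 0.6985.
W_max = η_max · Q_H = 0.6985 × 212 = 148 kW.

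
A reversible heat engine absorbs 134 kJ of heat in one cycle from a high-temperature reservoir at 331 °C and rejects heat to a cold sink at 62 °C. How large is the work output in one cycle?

W ≈ 59.7 kJ

T_H = 331 °C → 331 + 273.15 = 604.15 K.
T_C = 62 °C → 62 + 273.15 = 335.15 K.
η_rev = 1 − T_C/T_H = 1 − 335.15/604.15 = 0.4453.
W = η·Q_H = 0.4453 × 134 = 59.7 kJ.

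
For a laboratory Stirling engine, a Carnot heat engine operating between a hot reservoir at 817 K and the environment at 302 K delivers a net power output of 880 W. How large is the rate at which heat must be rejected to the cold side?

Q̇_C ≈ 516.0 W

For a reversible engine, η = 1 − T_C/T_H = 1 − 302.00/817.00 = 0.6304.
Since Q_C/Q_H = T_C/T_H and Q_H = W/η, Q_C = W·T_C/(T_H − T_C) = 880 × 302.00/515.00 = 516.0 W.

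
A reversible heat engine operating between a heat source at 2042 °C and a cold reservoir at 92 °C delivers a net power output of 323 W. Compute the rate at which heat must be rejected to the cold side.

Q̇_C ≈ 60.48 W

T_H = 2042 °C → 2042 + 273.15 = 2315.15 K.
T_C = 92 °C → 92 + 273.15 = 365.15 K.
Since the cycle is reversible, η = 1 − T_C/T_H = 1 − 365.15/2315.15 = 0.8423.
Since Q_C/Q_H = T_C/T_H and Q_H = W/η, Q_C = W·T_C/(T_H − T_C) = 323 × 365.15/1950.00 = 60.48 W.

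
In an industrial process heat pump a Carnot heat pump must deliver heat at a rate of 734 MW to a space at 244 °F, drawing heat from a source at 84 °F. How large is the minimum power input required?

T_H = 244 °F → (244 − 32) × 5/9 = 117.78 °C = 390.93 K.
T_C = 84 °F → (84 − 32) × 5/9 = 28.89 °C = 302.04 K.
Reversible heating COP: COP_HP = T_H/(T_H − T_C) = 390.93/88.89 = 4.3979.
W = Q_H/COP_HP = 734/4.3979 = 167 MW.

Ẇ_in ≈ 167 MW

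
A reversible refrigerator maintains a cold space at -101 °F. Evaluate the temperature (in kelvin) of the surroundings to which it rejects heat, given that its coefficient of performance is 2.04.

T_C = -101 °F → (-101 − 32) × 5/9 = -73.89 °C = 199.26 K.
COP_R = T_C/(T_H − T_C) ⇒ T_H = T_C·(1 + 1/COP_R) = 199.26 × (1 + 1/2.04) = 296.9 K.

T_H ≈ 296.9 K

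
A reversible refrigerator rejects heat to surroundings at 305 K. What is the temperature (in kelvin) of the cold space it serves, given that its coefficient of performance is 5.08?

T_C ≈ 254.8 K

COP_R = T_C/(T_H − T_C) ⇒ T_C = T_H·COP_R/(1 + COP_R) = 305.00 × 5.08/(1 + 5.08) = 254.8 K.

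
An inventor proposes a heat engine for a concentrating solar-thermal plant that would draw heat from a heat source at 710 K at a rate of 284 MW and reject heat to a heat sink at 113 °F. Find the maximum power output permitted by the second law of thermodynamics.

Ẇ_max ≈ 157 MW

T_C = 113 °F → (113 − 32) × 5/9 = 45.00 °C = 318.15 K.
By the Carnot theorem, η_max = 1 − T_C/T_H = 1 − 318.15/710.00 = 0.5519.
W_max = η_max · Q_H = 0.5519 × 284 = 157 MW.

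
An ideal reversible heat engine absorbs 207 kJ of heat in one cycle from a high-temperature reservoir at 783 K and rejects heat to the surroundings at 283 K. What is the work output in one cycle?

W ≈ 132 kJ

The Carnot efficiency is η = 1 − T_C/T_H = 1 − 283.00/783.00 = 0.6386.
W = η·Q_H = 0.6386 × 207 = 132 kJ.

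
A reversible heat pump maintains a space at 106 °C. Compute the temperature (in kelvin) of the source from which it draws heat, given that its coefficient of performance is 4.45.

T_C ≈ 293.9 K

T_H = 106 °C → 106 + 273.15 = 379.15 K.
COP_HP = T_H/(T_H − T_C) ⇒ T_C = T_H·(COP_HP − 1)/COP_HP = 379.15 × (4.45 − 1)/4.45 = 293.9 K.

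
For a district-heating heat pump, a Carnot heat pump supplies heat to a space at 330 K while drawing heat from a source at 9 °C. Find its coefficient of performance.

COP_HP ≈ 6.90

T_C = 9 °C → 9 + 273.15 = 282.15 K.
The Carnot heat-pump COP is COP_HP = T_H/(T_H − T_C) = 330.00/(330.00 − 282.15) = 6.90.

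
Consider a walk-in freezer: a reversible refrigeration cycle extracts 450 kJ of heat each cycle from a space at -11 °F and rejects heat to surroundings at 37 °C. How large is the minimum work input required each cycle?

W_in ≈ 110 kJ

T_H = 37 °C → 37 + 273.15 = 310.15 K.
T_C = -11 °F → (-11 − 32) × 5/9 = -23.89 °C = 249.26 K.
The reversible coefficient of performance is COP_R = T_C/(T_H − T_C) = 249.26/60.89 = 4.0937.
W = Q_C/COP_R = 450/4.0937 = 110 kJ.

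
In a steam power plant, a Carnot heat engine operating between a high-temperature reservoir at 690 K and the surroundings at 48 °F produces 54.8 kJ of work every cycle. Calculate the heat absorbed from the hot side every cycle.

T_C = 48 °F → (48 − 32) × 5/9 = 8.89 °C = 282.04 K.
For a reversible engine, η = 1 − T_C/T_H = 1 − 282.04/690.00 = 0.5912.
Q_H = W/η = 54.8/0.5912 = 92.7 kJ.

Q_H ≈ 92.7 kJ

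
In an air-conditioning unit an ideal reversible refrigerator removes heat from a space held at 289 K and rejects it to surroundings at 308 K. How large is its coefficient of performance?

The reversible coefficient of performance is COP_R = T_C/(T_H − T_C) = 289.00/(308.00 − 289.00) = 15.2.

COP_R ≈ 15.2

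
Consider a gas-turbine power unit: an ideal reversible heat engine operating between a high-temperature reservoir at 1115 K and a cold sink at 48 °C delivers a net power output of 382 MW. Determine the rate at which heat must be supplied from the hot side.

T_C = 48 °C → 48 + 273.15 = 321.15 K.
Since the cycle is reversible, η = 1 − T_C/T_H = 1 − 321.15/1115.00 = 0.7120.
Q_H = W/η = 382/0.7120 = 537 MW.

Q̇_H ≈ 537 MW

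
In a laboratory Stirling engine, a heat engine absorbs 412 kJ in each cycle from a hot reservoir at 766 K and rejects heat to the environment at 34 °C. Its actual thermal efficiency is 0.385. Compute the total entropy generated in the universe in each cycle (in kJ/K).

T_C = 34 °C → 34 + 273.15 = 307.15 K.
W = η·Q_H = 0.385 × 412 = 158.6 kJ, so Q_C = Q_H − W = 253.4 kJ.
Entropy balance on the reservoirs: −Q_H/T_H = -0.5379 kJ/K, +Q_C/T_C = 0.8249 kJ/K.
ΔS_univ = −Q_H/T_H + Q_C/T_C = 0.287 kJ/K (> 0, since η = 0.385 < η_Carnot = 0.599).

ΔS_univ ≈ 0.287 kJ/K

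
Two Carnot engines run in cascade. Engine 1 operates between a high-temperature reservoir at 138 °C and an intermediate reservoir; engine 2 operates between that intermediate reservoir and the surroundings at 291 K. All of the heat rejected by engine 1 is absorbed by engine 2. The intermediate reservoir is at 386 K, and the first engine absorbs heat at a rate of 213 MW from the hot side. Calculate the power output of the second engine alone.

T_H = 138 °C → 138 + 273.15 = 411.15 K.
Heat entering the second stage: Q_m = Q_H·(T_m/T_H) = 213 × 386.00/411.15 = 200 MW.
Second-stage efficiency η₂ = 1 − T_C/T_m = 1 − 291.00/386.00 = 0.2461, so W₂ = η₂·Q_m = 49.2 MW.

Ẇ₂ ≈ 49.2 MW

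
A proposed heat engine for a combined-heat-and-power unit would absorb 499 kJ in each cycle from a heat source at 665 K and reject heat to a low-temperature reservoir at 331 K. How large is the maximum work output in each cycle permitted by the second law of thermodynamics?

The second-law ceiling is the Carnot efficiency, η_max = 1 − T_C/T_H = 1 − 331.00/665.00 = 0.5023.
W_max = η_max · Q_H = 0.5023 × 499 = 251 kJ.

W_max ≈ 251 kJ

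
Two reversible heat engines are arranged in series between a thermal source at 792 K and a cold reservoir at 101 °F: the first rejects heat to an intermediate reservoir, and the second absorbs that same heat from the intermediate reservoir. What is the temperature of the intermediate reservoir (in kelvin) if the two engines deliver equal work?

T_m ≈ 552 K

T_C = 101 °F → (101 − 32) × 5/9 = 38.33 °C = 311.48 K.
For reversible stages Q_m = Q_H·(T_m/T_H). Setting W₁ = Q_H(1 − T_m/T_H) equal to W₂ = Q_m(1 − T_C/T_m) = Q_H·(T_m − T_C)/T_H gives T_H − T_m = T_m − T_C, so T_m = (T_H + T_C)/2 = (792.00 + 311.48)/2 = 552 K.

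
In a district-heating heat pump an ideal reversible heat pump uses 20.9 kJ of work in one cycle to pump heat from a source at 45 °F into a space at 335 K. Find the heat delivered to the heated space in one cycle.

Q_H ≈ 128 kJ

T_C = 45 °F → (45 − 32) × 5/9 = 7.22 °C = 280.37 K.
The Carnot heat-pump COP is COP_HP = T_H/(T_H − T_C) = 335.00/54.63 = 6.1324.
Q_H = COP_HP · W = 6.1324 × 20.9 = 128 kJ.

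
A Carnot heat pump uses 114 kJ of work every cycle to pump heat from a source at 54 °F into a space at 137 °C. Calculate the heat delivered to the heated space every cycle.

T_H = 137 °C → 137 + 273.15 = 410.15 K.
T_C = 54 °F → (54 − 32) × 5/9 = 12.22 °C = 285.37 K.
For a reversible heat pump, COP_HP = T_H/(T_H − T_C) = 410.15/124.78 = 3.2870.
Q_H = COP_HP · W = 3.2870 × 114 = 375 kJ.

Q_H ≈ 375 kJ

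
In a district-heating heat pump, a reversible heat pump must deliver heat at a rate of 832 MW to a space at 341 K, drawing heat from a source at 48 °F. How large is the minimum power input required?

T_C = 48 °F → (48 − 32) × 5/9 = 8.89 °C = 282.04 K.
COP_HP = T_H/(T_H − T_C) = 341.00/58.96 = 5.7835.
W = Q_H/COP_HP = 832/5.7835 = 143.9 MW.

Ẇ_in ≈ 143.9 MW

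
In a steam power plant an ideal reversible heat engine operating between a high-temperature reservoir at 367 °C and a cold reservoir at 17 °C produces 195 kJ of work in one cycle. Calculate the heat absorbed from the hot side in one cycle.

Q_H ≈ 356.7 kJ

T_H = 367 °C → 367 + 273.15 = 640.15 K.
T_C = 17 °C → 17 + 273.15 = 290.15 K.
For a reversible engine, η = 1 − T_C/T_H = 1 − 290.15/640.15 = 0.5467.
Q_H = W/η = 195/0.5467 = 356.7 kJ.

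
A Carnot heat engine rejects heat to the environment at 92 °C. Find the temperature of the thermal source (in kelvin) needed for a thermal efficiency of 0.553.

T_H ≈ 817 K

T_C = 92 °C → 92 + 273.15 = 365.15 K.
From η = 1 − T_C/T_H, solving for T_H gives T_H = T_C/(1 − η) = 365.15/(1 − 0.553) = 817 K.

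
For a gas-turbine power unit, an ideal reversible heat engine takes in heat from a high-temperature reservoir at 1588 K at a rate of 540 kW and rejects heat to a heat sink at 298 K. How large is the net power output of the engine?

η_rev = 1 − T_C/T_H = 1 − 298.00/1588.00 = 0.8123.
W = η·Q_H = 0.8123 × 540 = 439 kW.

Ẇ ≈ 439 kW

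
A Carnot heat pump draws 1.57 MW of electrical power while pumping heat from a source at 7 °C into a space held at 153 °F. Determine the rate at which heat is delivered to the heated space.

Q̇_H ≈ 8.87 MW

T_H = 153 °F → (153 − 32) × 5/9 = 67.22 °C = 340.37 K.
T_C = 7 °C → 7 + 273.15 = 280.15 K.
Reversible heating COP: COP_HP = T_H/(T_H − T_C) = 340.37/60.22 = 5.6519.
Q_H = COP_HP · W = 5.6519 × 1.57 = 8.87 MW.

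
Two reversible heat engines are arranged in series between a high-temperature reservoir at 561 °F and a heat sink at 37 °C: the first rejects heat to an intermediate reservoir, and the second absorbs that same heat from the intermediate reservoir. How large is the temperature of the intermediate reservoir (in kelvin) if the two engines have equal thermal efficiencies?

T_m ≈ 419.4 K

T_H = 561 °F → (561 − 32) × 5/9 = 293.89 °C = 567.04 K.
T_C = 37 °C → 37 + 273.15 = 310.15 K.
Equal efficiencies require 1 − T_m/T_H = 1 − T_C/T_m, i.e. T_m/T_H = T_C/T_m, so T_m = √(T_H·T_C) = √(567.04 × 310.15) = 419.4 K.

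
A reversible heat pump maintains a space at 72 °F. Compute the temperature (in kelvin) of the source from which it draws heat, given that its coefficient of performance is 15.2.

T_H = 72 °F → (72 − 32) × 5/9 = 22.22 °C = 295.37 K.
COP_HP = T_H/(T_H − T_C) ⇒ T_C = T_H·(COP_HP − 1)/COP_HP = 295.37 × (15.2 − 1)/15.2 = 276 K.

T_C ≈ 276 K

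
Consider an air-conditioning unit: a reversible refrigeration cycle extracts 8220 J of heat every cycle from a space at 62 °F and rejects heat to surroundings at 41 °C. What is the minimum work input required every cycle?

T_H = 41 °C → 41 + 273.15 = 314.15 K.
T_C = 62 °F → (62 − 32) × 5/9 = 16.67 °C = 289.82 K.
Carnot COP: COP_R = T_C/(T_H − T_C) = 289.82/24.33 = 11.9103.
W = Q_C/COP_R = 8220/11.9103 = 690 J.

W_in ≈ 690 J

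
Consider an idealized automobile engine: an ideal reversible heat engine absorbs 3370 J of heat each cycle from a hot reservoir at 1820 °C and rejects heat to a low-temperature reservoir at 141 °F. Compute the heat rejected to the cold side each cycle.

T_H = 1820 °C → 1820 + 273.15 = 2093.15 K.
T_C = 141 °F → (141 − 32) × 5/9 = 60.56 °C = 333.71 K.
Carnot efficiency: η = 1 − T_C/T_H = 1 − 333.71/2093.15 = 0.8406.
For a reversible cycle Q_C/Q_H = T_C/T_H, so Q_C = 3370 × 333.71/2093.15 = 537 J.

Q_C ≈ 537 J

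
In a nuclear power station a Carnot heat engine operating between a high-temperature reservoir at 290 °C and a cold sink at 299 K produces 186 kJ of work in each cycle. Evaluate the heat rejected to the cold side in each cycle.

Q_C ≈ 210.5 kJ

T_H = 290 °C → 290 + 273.15 = 563.15 K.
For a reversible engine, η = 1 − T_C/T_H = 1 − 299.00/563.15 = 0.4691.
Since Q_C/Q_H = T_C/T_H and Q_H = W/η, Q_C = W·T_C/(T_H − T_C) = 186 × 299.00/264.15 = 210.5 kJ.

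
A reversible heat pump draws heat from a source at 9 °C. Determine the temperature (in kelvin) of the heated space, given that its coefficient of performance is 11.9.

T_H ≈ 308 K

T_C = 9 °C → 9 + 273.15 = 282.15 K.
COP_HP = T_H/(T_H − T_C) ⇒ T_H = T_C·COP_HP/(COP_HP − 1) = 282.15 × 11.9/(11.9 − 1) = 308 K.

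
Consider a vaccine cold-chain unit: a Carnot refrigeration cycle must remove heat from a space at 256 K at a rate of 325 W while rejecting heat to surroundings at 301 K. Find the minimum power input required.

Ẇ_in ≈ 57.13 W

The reversible coefficient of performance is COP_R = T_C/(T_H − T_C) = 256.00/45.00 = 5.6889.
W = Q_C/COP_R = 325/5.6889 = 57.13 W.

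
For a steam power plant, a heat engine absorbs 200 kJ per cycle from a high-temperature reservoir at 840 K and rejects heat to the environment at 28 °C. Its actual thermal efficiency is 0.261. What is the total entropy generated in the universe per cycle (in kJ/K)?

T_C = 28 °C → 28 + 273.15 = 301.15 K.
W = η·Q_H = 0.261 × 200 = 52.20 kJ, so Q_C = Q_H − W = 147.8 kJ.
Reservoir entropy changes: ΔS_H = −Q_H/T_H = −200/840.00 = -0.2381 kJ/K and ΔS_C = +Q_C/T_C = 147.8/301.15 = 0.4908 kJ/K.
ΔS_univ = −Q_H/T_H + Q_C/T_C = 0.253 kJ/K (> 0, since η = 0.261 < η_Carnot = 0.641).

ΔS_univ ≈ 0.253 kJ/K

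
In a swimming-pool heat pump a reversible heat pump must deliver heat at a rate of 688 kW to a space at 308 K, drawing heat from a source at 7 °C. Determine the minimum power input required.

T_C = 7 °C → 7 + 273.15 = 280.15 K.
Reversible heating COP: COP_HP = T_H/(T_H − T_C) = 308.00/27.85 = 11.0592.
W = Q_H/COP_HP = 688/11.0592 = 62.21 kW.

Ẇ_in ≈ 62.21 kW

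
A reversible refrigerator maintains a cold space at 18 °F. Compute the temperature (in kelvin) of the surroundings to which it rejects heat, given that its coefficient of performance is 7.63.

T_C = 18 °F → (18 − 32) × 5/9 = -7.78 °C = 265.37 K.
COP_R = T_C/(T_H − T_C) ⇒ T_H = T_C·(1 + 1/COP_R) = 265.37 × (1 + 1/7.63) = 300 K.

T_H ≈ 300 K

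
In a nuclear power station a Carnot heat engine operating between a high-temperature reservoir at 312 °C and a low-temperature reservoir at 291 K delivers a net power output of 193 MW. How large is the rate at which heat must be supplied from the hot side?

T_H = 312 °C → 312 + 273.15 = 585.15 K.
Since the cycle is reversible, η = 1 − T_C/T_H = 1 − 291.00/585.15 = 0.5027.
Q_H = W/η = 193/0.5027 = 384 MW.

Q̇_H ≈ 384 MW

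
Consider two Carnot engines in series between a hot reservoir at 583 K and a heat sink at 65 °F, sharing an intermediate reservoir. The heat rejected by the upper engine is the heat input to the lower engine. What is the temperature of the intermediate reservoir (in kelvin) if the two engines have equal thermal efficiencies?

T_C = 65 °F → (65 − 32) × 5/9 = 18.33 °C = 291.48 K.
Equal efficiencies require 1 − T_m/T_H = 1 − T_C/T_m, i.e. T_m/T_H = T_C/T_m, so T_m = √(T_H·T_C) = √(583.00 × 291.48) = 412 K.

T_m ≈ 412 K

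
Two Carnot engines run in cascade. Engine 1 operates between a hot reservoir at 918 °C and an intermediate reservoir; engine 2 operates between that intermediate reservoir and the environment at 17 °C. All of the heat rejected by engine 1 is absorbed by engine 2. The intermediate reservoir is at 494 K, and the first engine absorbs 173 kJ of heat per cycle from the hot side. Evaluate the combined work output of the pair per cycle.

W_total ≈ 130.9 kJ

T_H = 918 °C → 918 + 273.15 = 1191.15 K.
T_C = 17 °C → 17 + 273.15 = 290.15 K.
Two reversible stages in series are equivalent to a single Carnot engine between T_H and T_C, so η_total = 1 − T_C/T_H = 1 − 290.15/1191.15 = 0.7564.
W_total = η_total · Q_H = 0.7564 × 173 = 130.9 kJ.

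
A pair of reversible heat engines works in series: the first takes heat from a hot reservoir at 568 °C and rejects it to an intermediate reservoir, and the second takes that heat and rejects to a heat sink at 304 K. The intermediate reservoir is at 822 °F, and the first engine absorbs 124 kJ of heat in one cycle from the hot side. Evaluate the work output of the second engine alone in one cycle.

T_H = 568 °C → 568 + 273.15 = 841.15 K.
T_m = 822 °F → (822 − 32) × 5/9 = 438.89 °C = 712.04 K.
Heat entering the second stage: Q_m = Q_H·(T_m/T_H) = 124 × 712.04/841.15 = 105 kJ.
Second-stage efficiency η₂ = 1 − T_C/T_m = 1 − 304.00/712.04 = 0.5731, so W₂ = η₂·Q_m = 60.2 kJ.

W₂ ≈ 60.2 kJ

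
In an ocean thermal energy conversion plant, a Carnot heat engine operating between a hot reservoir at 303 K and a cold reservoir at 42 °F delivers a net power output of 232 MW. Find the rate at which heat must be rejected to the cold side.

T_C = 42 °F → (42 − 32) × 5/9 = 5.56 °C = 278.71 K.
The Carnot efficiency is η = 1 − T_C/T_H = 1 − 278.71/303.00 = 0.0802.
Since Q_C/Q_H = T_C/T_H and Q_H = W/η, Q_C = W·T_C/(T_H − T_C) = 232 × 278.71/24.29 = 2660 MW.

Q̇_C ≈ 2660 MW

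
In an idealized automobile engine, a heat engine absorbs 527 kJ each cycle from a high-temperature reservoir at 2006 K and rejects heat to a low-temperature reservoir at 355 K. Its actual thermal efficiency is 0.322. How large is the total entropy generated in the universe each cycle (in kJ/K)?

ΔS_univ ≈ 0.744 kJ/K

W = η·Q_H = 0.322 × 527 = 169.7 kJ, so Q_C = Q_H − W = 357.3 kJ.
Entropy balance on the reservoirs: −Q_H/T_H = -0.2627 kJ/K, +Q_C/T_C = 1.006 kJ/K.
ΔS_univ = −Q_H/T_H + Q_C/T_C = 0.744 kJ/K (> 0, since η = 0.322 < η_Carnot = 0.823).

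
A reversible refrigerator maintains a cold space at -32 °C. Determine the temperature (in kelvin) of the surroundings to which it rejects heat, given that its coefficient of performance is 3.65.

T_H ≈ 307 K

T_C = -32 °C → -32 + 273.15 = 241.15 K.
COP_R = T_C/(T_H − T_C) ⇒ T_H = T_C·(1 + 1/COP_R) = 241.15 × (1 + 1/3.65) = 307 K.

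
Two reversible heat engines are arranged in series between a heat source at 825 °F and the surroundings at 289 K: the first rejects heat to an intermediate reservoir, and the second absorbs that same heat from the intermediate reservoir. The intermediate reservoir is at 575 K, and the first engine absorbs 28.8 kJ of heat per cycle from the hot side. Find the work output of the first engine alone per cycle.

W₁ ≈ 5.60 kJ

T_H = 825 °F → (825 − 32) × 5/9 = 440.56 °C = 713.71 K.
First-stage efficiency η₁ = 1 − T_m/T_H = 1 − 575.00/713.71 = 0.1943.
W₁ = η₁·Q_H = 0.1943 × 28.8 = 5.60 kJ.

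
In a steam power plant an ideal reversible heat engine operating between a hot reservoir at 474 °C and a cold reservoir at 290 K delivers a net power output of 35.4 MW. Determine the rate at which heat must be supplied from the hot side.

T_H = 474 °C → 474 + 273.15 = 747.15 K.
For a reversible engine, η = 1 − T_C/T_H = 1 − 290.00/747.15 = 0.6119.
Q_H = W/η = 35.4/0.6119 = 57.86 MW.

Q̇_H ≈ 57.86 MW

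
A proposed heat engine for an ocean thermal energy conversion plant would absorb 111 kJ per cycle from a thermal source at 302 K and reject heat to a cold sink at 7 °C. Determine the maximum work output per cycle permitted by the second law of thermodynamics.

W_max ≈ 8.03 kJ

T_C = 7 °C → 7 + 273.15 = 280.15 K.
By the Carnot theorem, η_max = 1 − T_C/T_H = 1 − 280.15/302.00 = 0.0724.
W_max = η_max · Q_H = 0.0724 × 111 = 8.03 kJ.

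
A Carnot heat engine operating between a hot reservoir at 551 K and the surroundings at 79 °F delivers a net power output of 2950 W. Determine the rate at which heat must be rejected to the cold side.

T_C = 79 °F → (79 − 32) × 5/9 = 26.11 °C = 299.26 K.
For a reversible engine, η = 1 − T_C/T_H = 1 − 299.26/551.00 = 0.4569.
Since Q_C/Q_H = T_C/T_H and Q_H = W/η, Q_C = W·T_C/(T_H − T_C) = 2950 × 299.26/251.74 = 3510 W.

Q̇_C ≈ 3510 W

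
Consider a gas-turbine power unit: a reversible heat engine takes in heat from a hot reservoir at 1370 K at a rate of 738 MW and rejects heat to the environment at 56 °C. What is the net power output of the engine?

T_C = 56 °C → 56 + 273.15 = 329.15 K.
The Carnot efficiency is η = 1 − T_C/T_H = 1 − 329.15/1370.00 = 0.7597.
W = η·Q_H = 0.7597 × 738 = 561 MW.

Ẇ ≈ 561 MW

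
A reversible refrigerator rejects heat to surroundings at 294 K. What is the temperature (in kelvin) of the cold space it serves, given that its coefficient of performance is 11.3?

COP_R = T_C/(T_H − T_C) ⇒ T_C = T_H·COP_R/(1 + COP_R) = 294.00 × 11.3/(1 + 11.3) = 270.1 K.

T_C ≈ 270.1 K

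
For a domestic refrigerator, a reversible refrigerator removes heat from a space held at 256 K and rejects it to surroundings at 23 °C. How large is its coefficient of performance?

COP_R ≈ 6.38

T_H = 23 °C → 23 + 273.15 = 296.15 K.
COP_R = T_C/(T_H − T_C) = 256.00/(296.15 − 256.00) = 6.38.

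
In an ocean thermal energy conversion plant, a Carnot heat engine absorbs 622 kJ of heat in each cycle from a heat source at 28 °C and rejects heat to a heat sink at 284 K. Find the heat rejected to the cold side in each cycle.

Q_C ≈ 587 kJ

T_H = 28 °C → 28 + 273.15 = 301.15 K.
The Carnot efficiency is η = 1 − T_C/T_H = 1 − 284.00/301.15 = 0.0569.
For a reversible cycle Q_C/Q_H = T_C/T_H, so Q_C = 622 × 284.00/301.15 = 587 kJ.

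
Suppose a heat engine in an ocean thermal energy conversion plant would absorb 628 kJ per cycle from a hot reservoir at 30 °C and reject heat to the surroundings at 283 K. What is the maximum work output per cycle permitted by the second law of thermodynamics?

W_max ≈ 41.74 kJ

T_H = 30 °C → 30 + 273.15 = 303.15 K.
The second-law ceiling is the Carnot efficiency, η_max = 1 − T_C/T_H = 1 − 283.00/303.15 = 0.0665.
W_max = η_max · Q_H = 0.0665 × 628 = 41.74 kJ.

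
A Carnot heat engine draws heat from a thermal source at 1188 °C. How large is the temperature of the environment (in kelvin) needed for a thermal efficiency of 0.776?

T_H = 1188 °C → 1188 + 273.15 = 1461.15 K.
From η = 1 − T_C/T_H, T_C = T_H·(1 − η) = 1461.15 × (1 − 0.776) = 327 K.

T_C ≈ 327 K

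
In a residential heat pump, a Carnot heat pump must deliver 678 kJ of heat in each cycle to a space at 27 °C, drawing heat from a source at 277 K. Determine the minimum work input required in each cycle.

T_H = 27 °C → 27 + 273.15 = 300.15 K.
COP_HP = T_H/(T_H − T_C) = 300.15/23.15 = 12.9654.
W = Q_H/COP_HP = 678/12.9654 = 52.29 kJ.

W_in ≈ 52.29 kJ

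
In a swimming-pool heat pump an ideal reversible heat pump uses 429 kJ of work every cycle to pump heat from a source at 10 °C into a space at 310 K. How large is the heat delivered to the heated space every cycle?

T_C = 10 °C → 10 + 273.15 = 283.15 K.
For a reversible heat pump, COP_HP = T_H/(T_H − T_C) = 310.00/26.85 = 11.5456.
Q_H = COP_HP · W = 11.5456 × 429 = 4953 kJ.

Q_H ≈ 4953 kJ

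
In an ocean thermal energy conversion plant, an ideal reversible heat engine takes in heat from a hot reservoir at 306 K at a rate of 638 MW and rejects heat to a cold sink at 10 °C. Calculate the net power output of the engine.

T_C = 10 °C → 10 + 273.15 = 283.15 K.
Since the cycle is reversible, η = 1 − T_C/T_H = 1 − 283.15/306.00 = 0.0747.
W = η·Q_H = 0.0747 × 638 = 47.6 MW.

Ẇ ≈ 47.6 MW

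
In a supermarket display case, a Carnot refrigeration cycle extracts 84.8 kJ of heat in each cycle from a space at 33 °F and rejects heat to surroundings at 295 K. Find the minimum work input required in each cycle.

W_in ≈ 6.597 kJ

T_C = 33 °F → (33 − 32) × 5/9 = 0.56 °C = 273.71 K.
For a reversible refrigerator, COP_R = T_C/(T_H − T_C) = 273.71/21.29 = 12.8534.
W = Q_C/COP_R = 84.8/12.8534 = 6.597 kJ.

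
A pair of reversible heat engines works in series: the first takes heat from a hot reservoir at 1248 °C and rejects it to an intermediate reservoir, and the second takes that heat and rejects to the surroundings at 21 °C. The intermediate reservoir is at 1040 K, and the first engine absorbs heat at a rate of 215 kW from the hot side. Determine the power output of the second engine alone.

T_H = 1248 °C → 1248 + 273.15 = 1521.15 K.
T_C = 21 °C → 21 + 273.15 = 294.15 K.
Heat entering the second stage: Q_m = Q_H·(T_m/T_H) = 215 × 1040.00/1521.15 = 147 kW.
Second-stage efficiency η₂ = 1 − T_C/T_m = 1 − 294.15/1040.00 = 0.7172, so W₂ = η₂·Q_m = 105 kW.

Ẇ₂ ≈ 105 kW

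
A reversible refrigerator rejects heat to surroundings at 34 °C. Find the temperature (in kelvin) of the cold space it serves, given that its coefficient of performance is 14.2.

T_C ≈ 287 K

T_H = 34 °C → 34 + 273.15 = 307.15 K.
COP_R = T_C/(T_H − T_C) ⇒ T_C = T_H·COP_R/(1 + COP_R) = 307.15 × 14.2/(1 + 14.2) = 287 K.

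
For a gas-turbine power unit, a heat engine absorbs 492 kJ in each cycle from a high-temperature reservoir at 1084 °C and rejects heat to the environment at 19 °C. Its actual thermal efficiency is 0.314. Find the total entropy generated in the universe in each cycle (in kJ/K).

T_H = 1084 °C → 1084 + 273.15 = 1357.15 K.
T_C = 19 °C → 19 + 273.15 = 292.15 K.
W = η·Q_H = 0.314 × 492 = 154.5 kJ, so Q_C = Q_H − W = 337.5 kJ.
The hot reservoir loses entropy Q_H/T_H = 492/1357.15 = 0.3625 kJ/K; the cold reservoir gains Q_C/T_C = 337.5/292.15 = 1.155 kJ/K.
ΔS_univ = −Q_H/T_H + Q_C/T_C = 0.793 kJ/K (> 0, since η = 0.314 < η_Carnot = 0.785).

ΔS_univ ≈ 0.793 kJ/K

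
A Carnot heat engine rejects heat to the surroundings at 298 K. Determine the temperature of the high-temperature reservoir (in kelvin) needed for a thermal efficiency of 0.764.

From η = 1 − T_C/T_H, solving for T_H gives T_H = T_C/(1 − η) = 298.00/(1 − 0.764) = 1260 K.

T_H ≈ 1260 K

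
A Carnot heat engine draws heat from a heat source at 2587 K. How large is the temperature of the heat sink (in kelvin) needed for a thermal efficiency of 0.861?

T_C ≈ 359.6 K

From η = 1 − T_C/T_H, T_C = T_H·(1 − η) = 2587.00 × (1 − 0.861) = 359.6 K.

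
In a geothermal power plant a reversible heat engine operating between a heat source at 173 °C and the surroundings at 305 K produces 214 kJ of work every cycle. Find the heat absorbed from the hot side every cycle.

Q_H ≈ 676 kJ

T_H = 173 °C → 173 + 273.15 = 446.15 K.
η_rev = 1 − T_C/T_H = 1 − 305.00/446.15 = 0.3164.
Q_H = W/η = 214/0.3164 = 676 kJ.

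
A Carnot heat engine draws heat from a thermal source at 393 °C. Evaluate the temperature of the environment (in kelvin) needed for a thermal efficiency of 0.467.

T_H = 393 °C → 393 + 273.15 = 666.15 K.
From η = 1 − T_C/T_H, T_C = T_H·(1 − η) = 666.15 × (1 − 0.467) = 355 K.

T_C ≈ 355 K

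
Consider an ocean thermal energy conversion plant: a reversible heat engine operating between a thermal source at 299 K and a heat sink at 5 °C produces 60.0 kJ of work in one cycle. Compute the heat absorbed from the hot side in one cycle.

T_C = 5 °C → 5 + 273.15 = 278.15 K.
For a reversible engine, η = 1 − T_C/T_H = 1 − 278.15/299.00 = 0.0697.
Q_H = W/η = 60.0/0.0697 = 860 kJ.

Q_H ≈ 860 kJ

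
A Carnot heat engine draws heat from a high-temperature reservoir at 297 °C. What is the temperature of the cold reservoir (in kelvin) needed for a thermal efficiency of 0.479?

T_H = 297 °C → 297 + 273.15 = 570.15 K.
From η = 1 − T_C/T_H, T_C = T_H·(1 − η) = 570.15 × (1 − 0.479) = 297 K.

T_C ≈ 297 K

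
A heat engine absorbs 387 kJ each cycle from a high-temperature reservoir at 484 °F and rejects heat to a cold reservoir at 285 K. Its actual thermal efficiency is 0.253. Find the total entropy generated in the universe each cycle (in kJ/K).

ΔS_univ ≈ 0.2762 kJ/K

T_H = 484 °F → (484 − 32) × 5/9 = 251.11 °C = 524.26 K.
W = η·Q_H = 0.253 × 387 = 97.91 kJ, so Q_C = Q_H − W = 289.1 kJ.
The hot reservoir loses entropy Q_H/T_H = 387/524.26 = 0.7382 kJ/K; the cold reservoir gains Q_C/T_C = 289.1/285.00 = 1.014 kJ/K.
ΔS_univ = −Q_H/T_H + Q_C/T_C = 0.2762 kJ/K (> 0, since η = 0.253 < η_Carnot = 0.456).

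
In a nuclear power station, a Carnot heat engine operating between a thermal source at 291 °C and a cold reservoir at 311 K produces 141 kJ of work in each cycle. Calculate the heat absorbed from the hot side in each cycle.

Q_H ≈ 314 kJ

T_H = 291 °C → 291 + 273.15 = 564.15 K.
The Carnot efficiency is η = 1 − T_C/T_H = 1 − 311.00/564.15 = 0.4487.
Q_H = W/η = 141/0.4487 = 314 kJ.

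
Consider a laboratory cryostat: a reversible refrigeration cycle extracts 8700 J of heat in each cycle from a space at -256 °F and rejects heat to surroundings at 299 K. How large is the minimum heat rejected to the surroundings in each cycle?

Q_H ≈ 23000 J

T_C = -256 °F → (-256 − 32) × 5/9 = -160.00 °C = 113.15 K.
For a reversible cycle Q_H/Q_C = T_H/T_C, so Q_H = Q_C·T_H/T_C = 8700 × 299.00/113.15 = 23000 J.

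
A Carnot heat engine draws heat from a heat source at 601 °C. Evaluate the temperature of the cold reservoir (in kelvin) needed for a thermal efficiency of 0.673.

T_C ≈ 286 K

T_H = 601 °C → 601 + 273.15 = 874.15 K.
From η = 1 − T_C/T_H, T_C = T_H·(1 − η) = 874.15 × (1 − 0.673) = 286 K.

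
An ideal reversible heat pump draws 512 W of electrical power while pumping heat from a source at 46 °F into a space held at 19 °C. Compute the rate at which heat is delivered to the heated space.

Q̇_H ≈ 13300 W

T_H = 19 °C → 19 + 273.15 = 292.15 K.
T_C = 46 °F → (46 − 32) × 5/9 = 7.78 °C = 280.93 K.
The Carnot heat-pump COP is COP_HP = T_H/(T_H − T_C) = 292.15/11.22 = 26.0332.
Q_H = COP_HP · W = 26.0332 × 512 = 13300 W.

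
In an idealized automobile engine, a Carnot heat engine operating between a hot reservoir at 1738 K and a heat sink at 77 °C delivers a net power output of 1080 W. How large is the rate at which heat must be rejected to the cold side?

Q̇_C ≈ 272 W

T_C = 77 °C → 77 + 273.15 = 350.15 K.
The Carnot efficiency is η = 1 − T_C/T_H = 1 − 350.15/1738.00 = 0.7985.
Since Q_C/Q_H = T_C/T_H and Q_H = W/η, Q_C = W·T_C/(T_H − T_C) = 1080 × 350.15/1387.85 = 272 W.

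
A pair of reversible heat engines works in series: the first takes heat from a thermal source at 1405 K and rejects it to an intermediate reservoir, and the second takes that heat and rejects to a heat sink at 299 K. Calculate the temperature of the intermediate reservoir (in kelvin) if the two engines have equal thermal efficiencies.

Equal efficiencies require 1 − T_m/T_H = 1 − T_C/T_m, i.e. T_m/T_H = T_C/T_m, so T_m = √(T_H·T_C) = √(1405.00 × 299.00) = 648.1 K.

T_m ≈ 648.1 K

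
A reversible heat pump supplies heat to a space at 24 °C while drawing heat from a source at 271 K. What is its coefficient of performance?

COP_HP ≈ 11.36

T_H = 24 °C → 24 + 273.15 = 297.15 K.
For a reversible heat pump, COP_HP = T_H/(T_H − T_C) = 297.15/(297.15 − 271.00) = 11.36.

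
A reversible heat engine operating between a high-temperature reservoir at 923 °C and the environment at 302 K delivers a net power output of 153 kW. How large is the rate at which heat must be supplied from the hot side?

T_H = 923 °C → 923 + 273.15 = 1196.15 K.
For a reversible engine, η = 1 − T_C/T_H = 1 − 302.00/1196.15 = 0.7475.
Q_H = W/η = 153/0.7475 = 205 kW.

Q̇_H ≈ 205 kW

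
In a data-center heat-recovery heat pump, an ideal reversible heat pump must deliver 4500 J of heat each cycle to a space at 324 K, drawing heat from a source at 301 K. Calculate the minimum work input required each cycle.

W_in ≈ 319.4 J

For a reversible heat pump, COP_HP = T_H/(T_H − T_C) = 324.00/23.00 = 14.0870.
W = Q_H/COP_HP = 4500/14.0870 = 319.4 J.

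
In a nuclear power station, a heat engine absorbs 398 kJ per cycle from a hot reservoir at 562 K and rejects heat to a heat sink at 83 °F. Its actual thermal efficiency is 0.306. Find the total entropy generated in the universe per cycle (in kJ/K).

ΔS_univ ≈ 0.208 kJ/K

T_C = 83 °F → (83 − 32) × 5/9 = 28.33 °C = 301.48 K.
W = η·Q_H = 0.306 × 398 = 121.8 kJ, so Q_C = Q_H − W = 276.2 kJ.
The hot reservoir loses entropy Q_H/T_H = 398/562.00 = 0.7082 kJ/K; the cold reservoir gains Q_C/T_C = 276.2/301.48 = 0.9162 kJ/K.
ΔS_univ = −Q_H/T_H + Q_C/T_C = 0.208 kJ/K (> 0, since η = 0.306 < η_Carnot = 0.464).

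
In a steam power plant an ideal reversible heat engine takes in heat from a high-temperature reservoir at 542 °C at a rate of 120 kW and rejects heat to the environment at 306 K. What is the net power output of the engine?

T_H = 542 °C → 542 + 273.15 = 815.15 K.
The Carnot efficiency is η = 1 − T_C/T_H = 1 − 306.00/815.15 = 0.6246.
W = η·Q_H = 0.6246 × 120 = 75.0 kW.

Ẇ ≈ 75.0 kW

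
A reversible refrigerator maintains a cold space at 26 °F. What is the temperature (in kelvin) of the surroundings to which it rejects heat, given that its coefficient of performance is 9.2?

T_H ≈ 299 K

T_C = 26 °F → (26 − 32) × 5/9 = -3.33 °C = 269.82 K.
COP_R = T_C/(T_H − T_C) ⇒ T_H = T_C·(1 + 1/COP_R) = 269.82 × (1 + 1/9.2) = 299 K.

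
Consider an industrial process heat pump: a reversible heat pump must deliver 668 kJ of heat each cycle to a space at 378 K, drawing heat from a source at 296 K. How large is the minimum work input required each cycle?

The Carnot heat-pump COP is COP_HP = T_H/(T_H − T_C) = 378.00/82.00 = 4.6098.
W = Q_H/COP_HP = 668/4.6098 = 145 kJ.

W_in ≈ 145 kJ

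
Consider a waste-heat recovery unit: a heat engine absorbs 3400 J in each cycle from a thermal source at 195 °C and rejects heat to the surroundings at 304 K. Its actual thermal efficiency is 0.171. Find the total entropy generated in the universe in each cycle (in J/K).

ΔS_univ ≈ 2.01 J/K

T_H = 195 °C → 195 + 273.15 = 468.15 K.
W = η·Q_H = 0.171 × 3400 = 581.4 J, so Q_C = Q_H − W = 2819 J.
The hot reservoir loses entropy Q_H/T_H = 3400/468.15 = 7.263 J/K; the cold reservoir gains Q_C/T_C = 2819/304.00 = 9.272 J/K.
ΔS_univ = −Q_H/T_H + Q_C/T_C = 2.01 J/K (> 0, since η = 0.171 < η_Carnot = 0.351).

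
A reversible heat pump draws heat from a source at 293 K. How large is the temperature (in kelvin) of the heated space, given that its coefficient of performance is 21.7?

COP_HP = T_H/(T_H − T_C) ⇒ T_H = T_C·COP_HP/(COP_HP − 1) = 293.00 × 21.7/(21.7 − 1) = 307 K.

T_H ≈ 307 K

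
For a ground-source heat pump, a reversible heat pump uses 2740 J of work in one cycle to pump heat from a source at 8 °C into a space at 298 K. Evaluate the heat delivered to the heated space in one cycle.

Q_H ≈ 48460 J

T_C = 8 °C → 8 + 273.15 = 281.15 K.
For a reversible heat pump, COP_HP = T_H/(T_H − T_C) = 298.00/16.85 = 17.6855.
Q_H = COP_HP · W = 17.6855 × 2740 = 48460 J.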